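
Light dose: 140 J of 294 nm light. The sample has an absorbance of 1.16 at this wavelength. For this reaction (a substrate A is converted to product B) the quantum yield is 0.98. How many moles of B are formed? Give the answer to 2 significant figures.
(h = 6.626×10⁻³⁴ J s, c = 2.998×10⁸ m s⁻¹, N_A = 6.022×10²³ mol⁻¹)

3.1×10⁻⁴ mol

Photon energy at 294 nm: hc/λ = (6.626×10⁻³⁴)(2.998×10⁸)/(294×10⁻⁹) = 6.757×10⁻¹⁹ J.
Photons incident: 140 / 6.757×10⁻¹⁹ = 2.072×10²⁰, i.e. 2.072×10²⁰/6.022×10²³ = 3.441×10⁻⁴ mol.
Fraction absorbed: 1 − 10^(−1.16) = 0.9308.
Photons absorbed: 0.9308 × 3.441×10⁻⁴ = 3.203×10⁻⁴ mol.
Product: Φ × n_abs = 0.98 × 3.203×10⁻⁴ = 3.139×10⁻⁴ mol.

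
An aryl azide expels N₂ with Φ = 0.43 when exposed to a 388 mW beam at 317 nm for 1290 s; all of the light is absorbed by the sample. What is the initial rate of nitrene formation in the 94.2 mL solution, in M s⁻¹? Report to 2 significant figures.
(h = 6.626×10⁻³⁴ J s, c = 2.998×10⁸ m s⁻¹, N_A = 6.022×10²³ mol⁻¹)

4.7×10⁻⁶ M s⁻¹

Photon energy at 317 nm: hc/λ = (6.626×10⁻³⁴)(2.998×10⁸)/(317×10⁻⁹) = 6.266×10⁻¹⁹ J.
Energy delivered: (388 mW)(1290 s) = 500.5 J.
Photons incident: 500.5 / 6.266×10⁻¹⁹ = 7.988×10²⁰, i.e. 7.988×10²⁰/6.022×10²³ = 0.001326 mol.
Product formed: 0.43 × 0.001326 = 5.702×10⁻⁴ mol.
Rate: 5.702×10⁻⁴ mol / (1290 s × 0.0942 L) = 4.7×10⁻⁶ M s⁻¹.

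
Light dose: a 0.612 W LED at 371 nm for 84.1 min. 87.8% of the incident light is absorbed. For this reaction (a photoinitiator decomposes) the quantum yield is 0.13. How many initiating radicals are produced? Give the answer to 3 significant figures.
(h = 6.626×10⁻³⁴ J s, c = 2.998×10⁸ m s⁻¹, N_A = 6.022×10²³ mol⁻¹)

Photon energy at 371 nm: hc/λ = (6.626×10⁻³⁴)(2.998×10⁸)/(371×10⁻⁹) = 5.354×10⁻¹⁹ J.
Energy delivered: (0.612 W)(5046 s) = 3088 J.
Photons incident: 3088 / 5.354×10⁻¹⁹ = 5.768×10²¹, i.e. 5.768×10²¹/6.022×10²³ = 0.009578 mol.
Photons absorbed: 0.878 × 0.009578 = 0.008409 mol.
Product: Φ × n_abs = 0.13 × 0.008409 = 0.001093 mol.
As a count: 0.001093 × 6.022×10²³ = 6.58×10²⁰.

6.58×10²⁰ initiating radicals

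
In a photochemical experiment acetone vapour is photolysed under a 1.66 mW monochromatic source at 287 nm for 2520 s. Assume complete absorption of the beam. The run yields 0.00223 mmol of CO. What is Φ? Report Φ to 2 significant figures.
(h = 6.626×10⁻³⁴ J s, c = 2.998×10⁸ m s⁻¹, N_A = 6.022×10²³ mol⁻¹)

Product: 0.00223 mmol = 2.23×10⁻⁶ mol.
Photon energy at 287 nm: hc/λ = (6.626×10⁻³⁴)(2.998×10⁸)/(287×10⁻⁹) = 6.922×10⁻¹⁹ J.
Energy delivered: (1.66 mW)(2520 s) = 4.183 J.
Photons incident: 4.183 / 6.922×10⁻¹⁹ = 6.043×10¹⁸, i.e. 6.043×10¹⁸/6.022×10²³ = 1.003×10⁻⁵ mol.
Φ = 2.23×10⁻⁶ mol / 1.003×10⁻⁵ mol photons = 0.22.

Φ = 0.22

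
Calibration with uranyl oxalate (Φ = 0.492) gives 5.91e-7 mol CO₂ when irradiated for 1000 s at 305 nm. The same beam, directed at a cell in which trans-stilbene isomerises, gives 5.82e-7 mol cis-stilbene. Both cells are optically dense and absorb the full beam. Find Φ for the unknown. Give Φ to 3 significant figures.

Photons absorbed by the actinometer: 5.91e-7 / 0.492 = 1.201e-6 mol.
Φ(unknown) = 5.82e-7 / 1.201e-6 = 0.485.

Φ = 0.485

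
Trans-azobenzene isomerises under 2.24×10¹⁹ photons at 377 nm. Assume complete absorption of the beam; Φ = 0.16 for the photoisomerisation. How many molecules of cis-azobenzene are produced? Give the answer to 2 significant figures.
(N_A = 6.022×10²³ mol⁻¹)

3.6×10¹⁸ molecules

Moles of photons: 2.24×10¹⁹ / 6.022×10²³ = 3.720×10⁻⁵ mol.
Product: Φ × n_abs = 0.16 × 3.720×10⁻⁵ = 5.952×10⁻⁶ mol.
As a count: 5.952×10⁻⁶ × 6.022×10²³ = 3.6×10¹⁸.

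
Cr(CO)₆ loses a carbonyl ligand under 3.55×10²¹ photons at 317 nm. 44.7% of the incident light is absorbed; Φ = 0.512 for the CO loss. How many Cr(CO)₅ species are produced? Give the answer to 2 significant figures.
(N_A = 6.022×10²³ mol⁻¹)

8.1×10²⁰ species

Moles of photons: 3.55×10²¹ / 6.022×10²³ = 0.005895 mol.
Photons absorbed: 0.447 × 0.005895 = 0.002635 mol.
Product: Φ × n_abs = 0.512 × 0.002635 = 0.001349 mol.
As a count: 0.001349 × 6.022×10²³ = 8.1×10²⁰.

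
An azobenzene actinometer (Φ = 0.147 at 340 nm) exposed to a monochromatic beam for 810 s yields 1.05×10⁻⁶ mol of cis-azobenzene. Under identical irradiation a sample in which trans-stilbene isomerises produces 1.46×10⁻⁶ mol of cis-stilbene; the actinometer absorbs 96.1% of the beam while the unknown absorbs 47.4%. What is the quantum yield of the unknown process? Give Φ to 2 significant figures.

Φ = 0.41

Photons absorbed by the actinometer: 1.05×10⁻⁶ / 0.147 = 7.143×10⁻⁶ mol.
Incident flux: 7.143×10⁻⁶ / 0.961 = 7.433×10⁻⁶ einstein.
Absorbed by unknown: 0.474 × 7.433×10⁻⁶ = 3.523×10⁻⁶ mol.
Φ(unknown) = 1.46×10⁻⁶ / 3.523×10⁻⁶ = 0.41.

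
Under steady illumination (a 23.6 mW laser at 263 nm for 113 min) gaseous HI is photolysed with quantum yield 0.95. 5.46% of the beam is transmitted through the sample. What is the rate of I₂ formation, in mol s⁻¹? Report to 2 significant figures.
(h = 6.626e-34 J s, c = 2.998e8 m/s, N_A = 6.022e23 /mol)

4.7e-8 mol s⁻¹

Photon energy at 263 nm: hc/λ = (6.626e-34)(2.998e8)/(263e-9) = 7.553e-19 J.
Energy delivered: (23.6 mW)(6780 s) = 160.0 J.
Photons incident: 160.0 / 7.553e-19 = 2.118e20, i.e. 2.118e20/6.022e23 = 3.517e-4 mol.
Fraction absorbed: 1 − 5.46/100 = 0.9454.
Photons absorbed: 0.9454 × 3.517e-4 = 3.325e-4 mol.
Product formed: 0.95 × 3.325e-4 = 3.159e-4 mol.
Rate: 3.159e-4 / 6780 s = 4.7e-8 mol s⁻¹.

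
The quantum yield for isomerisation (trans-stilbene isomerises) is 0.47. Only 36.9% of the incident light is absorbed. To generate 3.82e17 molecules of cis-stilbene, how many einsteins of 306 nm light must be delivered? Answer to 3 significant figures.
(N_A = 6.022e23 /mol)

Product: 3.82e17 / 6.022e23 = 6.343e-7 mol.
Photons that must be absorbed: 6.343e-7 / 0.47 = 1.350e-6 mol.
Incident photons needed: 1.350e-6 / 0.369 = 3.659e-6 mol.

3.66e-6 einstein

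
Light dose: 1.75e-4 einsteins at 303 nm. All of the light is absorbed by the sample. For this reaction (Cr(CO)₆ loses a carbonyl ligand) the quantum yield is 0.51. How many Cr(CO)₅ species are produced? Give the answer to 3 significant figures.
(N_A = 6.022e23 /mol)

Product: Φ × n_abs = 0.51 × 1.75e-4 = 8.925e-5 mol.
As a count: 8.925e-5 × 6.022e23 = 5.37e19.

5.37e19 species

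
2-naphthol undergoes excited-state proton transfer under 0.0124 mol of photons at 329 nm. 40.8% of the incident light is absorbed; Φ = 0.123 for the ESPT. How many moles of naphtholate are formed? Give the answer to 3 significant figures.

Photons absorbed: 0.408 × 0.0124 = 0.005059 mol.
Product: Φ × n_abs = 0.123 × 0.005059 = 6.223×10⁻⁴ mol.

6.22×10⁻⁴ mol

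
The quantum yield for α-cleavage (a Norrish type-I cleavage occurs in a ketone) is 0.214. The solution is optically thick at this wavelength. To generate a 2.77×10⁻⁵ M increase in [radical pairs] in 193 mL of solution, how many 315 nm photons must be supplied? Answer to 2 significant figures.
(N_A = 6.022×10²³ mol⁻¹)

1.5×10¹⁹ photons

Product: (2.77×10⁻⁵ M)(0.193 L) = 5.346×10⁻⁶ mol.
Photons that must be absorbed: 5.346×10⁻⁶ / 0.214 = 2.498×10⁻⁵ mol.
Photon count: 2.498×10⁻⁵ × 6.022×10²³ = 1.5×10¹⁹.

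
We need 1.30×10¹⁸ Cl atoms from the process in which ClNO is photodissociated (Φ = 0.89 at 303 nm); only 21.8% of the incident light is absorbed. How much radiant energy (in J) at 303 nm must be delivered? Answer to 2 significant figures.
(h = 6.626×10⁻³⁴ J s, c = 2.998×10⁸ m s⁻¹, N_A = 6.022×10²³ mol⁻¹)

4.4 J

Product: 1.30×10¹⁸ / 6.022×10²³ = 2.159×10⁻⁶ mol.
Photons that must be absorbed: 2.159×10⁻⁶ / 0.89 = 2.426×10⁻⁶ mol.
Incident photons needed: 2.426×10⁻⁶ / 0.218 = 1.113×10⁻⁵ mol.
Photon energy: hc/λ = 6.556×10⁻¹⁹ J; per mole, 3.948×10⁵ J mol⁻¹.
Energy required: 1.113×10⁻⁵ × 3.948×10⁵ = 4.4 J.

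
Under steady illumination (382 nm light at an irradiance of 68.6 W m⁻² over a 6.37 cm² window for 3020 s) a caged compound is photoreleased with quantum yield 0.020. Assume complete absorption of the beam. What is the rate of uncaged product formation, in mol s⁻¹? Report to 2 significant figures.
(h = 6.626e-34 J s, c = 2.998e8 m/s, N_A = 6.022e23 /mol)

Photon energy at 382 nm: hc/λ = (6.626e-34)(2.998e8)/(382e-9) = 5.200e-19 J.
Energy delivered: (68.6 W m⁻²)(6.37e-4 m²)(3020 s) = 132.0 J.
Photons incident: 132.0 / 5.200e-19 = 2.538e20, i.e. 2.538e20/6.022e23 = 4.215e-4 mol.
Product formed: 0.020 × 4.215e-4 = 8.430e-6 mol.
Rate: 8.430e-6 / 3020 s = 2.8e-9 mol s⁻¹.

2.8e-9 mol s⁻¹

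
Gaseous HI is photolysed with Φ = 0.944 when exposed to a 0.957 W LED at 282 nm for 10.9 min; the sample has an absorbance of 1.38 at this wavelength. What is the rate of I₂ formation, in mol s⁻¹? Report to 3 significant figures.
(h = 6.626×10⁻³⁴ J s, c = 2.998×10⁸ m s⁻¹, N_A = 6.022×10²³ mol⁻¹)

Photon energy at 282 nm: hc/λ = (6.626×10⁻³⁴)(2.998×10⁸)/(282×10⁻⁹) = 7.044×10⁻¹⁹ J.
Energy delivered: (0.957 W)(654 s) = 625.9 J.
Photons incident: 625.9 / 7.044×10⁻¹⁹ = 8.886×10²⁰, i.e. 8.886×10²⁰/6.022×10²³ = 0.001476 mol.
Fraction absorbed: 1 − 10^(−1.38) = 0.9583.
Photons absorbed: 0.9583 × 0.001476 = 0.001414 mol.
Product formed: 0.944 × 0.001414 = 0.001335 mol.
Rate: 0.001335 / 654 s = 2.04×10⁻⁶ mol s⁻¹.

2.04×10⁻⁶ mol s⁻¹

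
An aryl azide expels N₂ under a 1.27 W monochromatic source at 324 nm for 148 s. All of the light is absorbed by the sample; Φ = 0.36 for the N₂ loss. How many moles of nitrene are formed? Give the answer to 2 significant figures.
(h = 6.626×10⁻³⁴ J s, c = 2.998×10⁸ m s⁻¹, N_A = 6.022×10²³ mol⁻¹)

1.8×10⁻⁴ mol

Photon energy at 324 nm: hc/λ = (6.626×10⁻³⁴)(2.998×10⁸)/(324×10⁻⁹) = 6.131×10⁻¹⁹ J.
Energy delivered: (1.27 W)(148 s) = 188.0 J.
Photons incident: 188.0 / 6.131×10⁻¹⁹ = 3.066×10²⁰, i.e. 3.066×10²⁰/6.022×10²³ = 5.091×10⁻⁴ mol.
Product: Φ × n_abs = 0.36 × 5.091×10⁻⁴ = 1.833×10⁻⁴ mol.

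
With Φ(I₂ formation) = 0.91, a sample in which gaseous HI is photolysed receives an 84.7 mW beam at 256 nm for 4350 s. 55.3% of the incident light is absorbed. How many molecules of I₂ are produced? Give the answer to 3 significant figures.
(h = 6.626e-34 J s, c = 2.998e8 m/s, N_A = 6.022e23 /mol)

2.39e20 molecules

Photon energy at 256 nm: hc/λ = (6.626e-34)(2.998e8)/(256e-9) = 7.760e-19 J.
Energy delivered: (84.7 mW)(4350 s) = 368.4 J.
Photons incident: 368.4 / 7.760e-19 = 4.747e20, i.e. 4.747e20/6.022e23 = 7.883e-4 mol.
Photons absorbed: 0.553 × 7.883e-4 = 4.359e-4 mol.
Product: Φ × n_abs = 0.91 × 4.359e-4 = 3.967e-4 mol.
As a count: 3.967e-4 × 6.022e23 = 2.39e20.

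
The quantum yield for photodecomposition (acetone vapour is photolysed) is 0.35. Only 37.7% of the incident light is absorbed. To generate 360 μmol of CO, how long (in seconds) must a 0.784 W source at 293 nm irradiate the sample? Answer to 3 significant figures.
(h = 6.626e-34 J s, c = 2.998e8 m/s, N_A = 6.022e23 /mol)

Product: 360 μmol = 3.60e-4 mol.
Photons that must be absorbed: 3.60e-4 / 0.35 = 0.001029 mol.
Incident photons needed: 0.001029 / 0.377 = 0.002729 mol.
Photon energy: hc/λ = 6.780e-19 J; per mole, 4.083e5 J mol⁻¹.
Energy required: 0.002729 × 4.083e5 = 1114 J.
Time: 1114 J / 0.784 W = 1420 s.

t ≈ 1420 s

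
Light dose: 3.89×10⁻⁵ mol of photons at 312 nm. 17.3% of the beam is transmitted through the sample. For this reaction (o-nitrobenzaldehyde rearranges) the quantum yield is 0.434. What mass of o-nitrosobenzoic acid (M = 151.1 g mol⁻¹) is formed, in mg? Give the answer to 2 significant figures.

2.1 mg

Fraction absorbed: 1 − 17.3/100 = 0.8270.
Photons absorbed: 0.8270 × 3.89×10⁻⁵ = 3.217×10⁻⁵ mol.
Product: Φ × n_abs = 0.434 × 3.217×10⁻⁵ = 1.396×10⁻⁵ mol.
Mass: 1.396×10⁻⁵ × 151.1 = 0.002109 g = 2.1 mg.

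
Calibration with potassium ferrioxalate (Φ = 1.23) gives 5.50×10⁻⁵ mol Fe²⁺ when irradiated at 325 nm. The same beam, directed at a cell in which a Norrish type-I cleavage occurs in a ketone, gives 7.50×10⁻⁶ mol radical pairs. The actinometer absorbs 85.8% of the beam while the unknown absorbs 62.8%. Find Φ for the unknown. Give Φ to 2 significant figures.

Φ = 0.23

Photons absorbed by the actinometer: 5.50×10⁻⁵ / 1.23 = 4.472×10⁻⁵ mol.
Incident flux: 4.472×10⁻⁵ / 0.858 = 5.212×10⁻⁵ einstein.
Absorbed by unknown: 0.628 × 5.212×10⁻⁵ = 3.273×10⁻⁵ mol.
Φ(unknown) = 7.50×10⁻⁶ / 3.273×10⁻⁵ = 0.23.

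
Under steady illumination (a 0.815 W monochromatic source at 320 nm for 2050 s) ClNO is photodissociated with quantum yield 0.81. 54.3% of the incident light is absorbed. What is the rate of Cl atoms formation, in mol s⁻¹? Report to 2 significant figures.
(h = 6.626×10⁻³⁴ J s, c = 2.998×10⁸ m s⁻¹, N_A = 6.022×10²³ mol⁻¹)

Photon energy at 320 nm: hc/λ = (6.626×10⁻³⁴)(2.998×10⁸)/(320×10⁻⁹) = 6.208×10⁻¹⁹ J.
Energy delivered: (0.815 W)(2050 s) = 1671 J.
Photons incident: 1671 / 6.208×10⁻¹⁹ = 2.692×10²¹, i.e. 2.692×10²¹/6.022×10²³ = 0.004470 mol.
Photons absorbed: 0.543 × 0.004470 = 0.002427 mol.
Product formed: 0.81 × 0.002427 = 0.001966 mol.
Rate: 0.001966 / 2050 s = 9.6×10⁻⁷ mol s⁻¹.

9.6×10⁻⁷ mol s⁻¹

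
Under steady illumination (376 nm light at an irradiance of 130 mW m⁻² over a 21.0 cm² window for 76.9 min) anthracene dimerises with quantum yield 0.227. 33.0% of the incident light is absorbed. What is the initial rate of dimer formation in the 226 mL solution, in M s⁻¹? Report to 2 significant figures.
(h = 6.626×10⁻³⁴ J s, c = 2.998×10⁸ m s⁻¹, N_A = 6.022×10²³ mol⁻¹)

Photon energy at 376 nm: hc/λ = (6.626×10⁻³⁴)(2.998×10⁸)/(376×10⁻⁹) = 5.283×10⁻¹⁹ J.
Energy delivered: (130 mW m⁻²)(21.0×10⁻⁴ m²)(4614 s) = 1.260 J.
Photons incident: 1.260 / 5.283×10⁻¹⁹ = 2.385×10¹⁸, i.e. 2.385×10¹⁸/6.022×10²³ = 3.960×10⁻⁶ mol.
Photons absorbed: 0.330 × 3.960×10⁻⁶ = 1.307×10⁻⁶ mol.
Product formed: 0.227 × 1.307×10⁻⁶ = 2.967×10⁻⁷ mol.
Rate: 2.967×10⁻⁷ mol / (4614 s × 0.226 L) = 2.8×10⁻¹⁰ M s⁻¹.

2.8×10⁻¹⁰ M s⁻¹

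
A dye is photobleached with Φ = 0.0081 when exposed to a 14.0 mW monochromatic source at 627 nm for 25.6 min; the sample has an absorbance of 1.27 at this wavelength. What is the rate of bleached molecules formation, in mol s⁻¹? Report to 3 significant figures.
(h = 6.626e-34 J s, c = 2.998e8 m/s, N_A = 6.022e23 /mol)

5.62e-10 mol s⁻¹

Photon energy at 627 nm: hc/λ = (6.626e-34)(2.998e8)/(627e-9) = 3.168e-19 J.
Energy delivered: (14.0 mW)(1536 s) = 21.50 J.
Photons incident: 21.50 / 3.168e-19 = 6.787e19, i.e. 6.787e19/6.022e23 = 1.127e-4 mol.
Fraction absorbed: 1 − 10^(−1.27) = 0.9463.
Photons absorbed: 0.9463 × 1.127e-4 = 1.066e-4 mol.
Product formed: 0.0081 × 1.066e-4 = 8.635e-7 mol.
Rate: 8.635e-7 / 1536 s = 5.62e-10 mol s⁻¹.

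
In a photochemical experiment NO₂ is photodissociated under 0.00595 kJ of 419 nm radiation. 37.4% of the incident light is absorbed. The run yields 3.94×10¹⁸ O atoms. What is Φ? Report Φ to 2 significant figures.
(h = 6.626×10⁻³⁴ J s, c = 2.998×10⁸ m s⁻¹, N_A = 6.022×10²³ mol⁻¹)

Product: 3.94×10¹⁸ / 6.022×10²³ = 6.543×10⁻⁶ mol.
Photon energy at 419 nm: hc/λ = (6.626×10⁻³⁴)(2.998×10⁸)/(419×10⁻⁹) = 4.741×10⁻¹⁹ J.
Incident energy: 0.00595 kJ = 5.95 J.
Photons incident: 5.95 / 4.741×10⁻¹⁹ = 1.255×10¹⁹, i.e. 1.255×10¹⁹/6.022×10²³ = 2.084×10⁻⁵ mol.
Photons absorbed: 0.374 × 2.084×10⁻⁵ = 7.794×10⁻⁶ mol.
Φ = 6.543×10⁻⁶ mol / 7.794×10⁻⁶ mol photons = 0.84.

Φ = 0.84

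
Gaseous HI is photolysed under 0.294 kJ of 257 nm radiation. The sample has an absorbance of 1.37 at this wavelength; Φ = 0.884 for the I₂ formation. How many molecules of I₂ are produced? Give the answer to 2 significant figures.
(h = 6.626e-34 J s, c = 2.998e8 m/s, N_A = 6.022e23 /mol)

Photon energy at 257 nm: hc/λ = (6.626e-34)(2.998e8)/(257e-9) = 7.729e-19 J.
Incident energy: 0.294 kJ = 294 J.
Photons incident: 294 / 7.729e-19 = 3.804e20, i.e. 3.804e20/6.022e23 = 6.317e-4 mol.
Fraction absorbed: 1 − 10^(−1.37) = 0.9573.
Photons absorbed: 0.9573 × 6.317e-4 = 6.047e-4 mol.
Product: Φ × n_abs = 0.884 × 6.047e-4 = 5.346e-4 mol.
As a count: 5.346e-4 × 6.022e23 = 3.2e20.

3.2e20 molecules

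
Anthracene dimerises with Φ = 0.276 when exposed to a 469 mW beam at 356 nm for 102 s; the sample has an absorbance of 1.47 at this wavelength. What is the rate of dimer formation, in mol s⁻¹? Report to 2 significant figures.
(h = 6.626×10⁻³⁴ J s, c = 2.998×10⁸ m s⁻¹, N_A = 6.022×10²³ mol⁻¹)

Photon energy at 356 nm: hc/λ = (6.626×10⁻³⁴)(2.998×10⁸)/(356×10⁻⁹) = 5.580×10⁻¹⁹ J.
Energy delivered: (469 mW)(102 s) = 47.84 J.
Photons incident: 47.84 / 5.580×10⁻¹⁹ = 8.573×10¹⁹, i.e. 8.573×10¹⁹/6.022×10²³ = 1.424×10⁻⁴ mol.
Fraction absorbed: 1 − 10^(−1.47) = 0.9661.
Photons absorbed: 0.9661 × 1.424×10⁻⁴ = 1.376×10⁻⁴ mol.
Product formed: 0.276 × 1.376×10⁻⁴ = 3.798×10⁻⁵ mol.
Rate: 3.798×10⁻⁵ / 102 s = 3.7×10⁻⁷ mol s⁻¹.

3.7×10⁻⁷ mol s⁻¹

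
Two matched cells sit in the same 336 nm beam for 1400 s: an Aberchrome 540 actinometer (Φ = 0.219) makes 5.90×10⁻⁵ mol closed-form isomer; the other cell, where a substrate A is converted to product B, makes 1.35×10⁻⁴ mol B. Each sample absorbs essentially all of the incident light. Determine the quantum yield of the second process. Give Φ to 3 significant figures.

Photons absorbed by the actinometer: 5.90×10⁻⁵ / 0.219 = 2.694×10⁻⁴ mol.
Φ(unknown) = 1.35×10⁻⁴ / 2.694×10⁻⁴ = 0.501.

Φ = 0.501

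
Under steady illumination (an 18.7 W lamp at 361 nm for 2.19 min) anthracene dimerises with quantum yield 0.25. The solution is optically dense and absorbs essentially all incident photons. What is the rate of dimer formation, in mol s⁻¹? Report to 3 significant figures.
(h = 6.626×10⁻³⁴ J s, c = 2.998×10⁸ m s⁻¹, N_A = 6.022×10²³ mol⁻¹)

1.41×10⁻⁵ mol s⁻¹

Photon energy at 361 nm: hc/λ = (6.626×10⁻³⁴)(2.998×10⁸)/(361×10⁻⁹) = 5.503×10⁻¹⁹ J.
Energy delivered: (18.7 W)(131.4 s) = 2457 J.
Photons incident: 2457 / 5.503×10⁻¹⁹ = 4.465×10²¹, i.e. 4.465×10²¹/6.022×10²³ = 0.007414 mol.
Product formed: 0.25 × 0.007414 = 0.001854 mol.
Rate: 0.001854 / 131.4 s = 1.41×10⁻⁵ mol s⁻¹.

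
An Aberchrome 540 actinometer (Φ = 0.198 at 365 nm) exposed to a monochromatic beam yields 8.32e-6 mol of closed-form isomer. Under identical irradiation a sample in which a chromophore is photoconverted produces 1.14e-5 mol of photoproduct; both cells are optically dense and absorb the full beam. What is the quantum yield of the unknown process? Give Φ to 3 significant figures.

Φ = 0.271

Photons absorbed by the actinometer: 8.32e-6 / 0.198 = 4.202e-5 mol.
Φ(unknown) = 1.14e-5 / 4.202e-5 = 0.271.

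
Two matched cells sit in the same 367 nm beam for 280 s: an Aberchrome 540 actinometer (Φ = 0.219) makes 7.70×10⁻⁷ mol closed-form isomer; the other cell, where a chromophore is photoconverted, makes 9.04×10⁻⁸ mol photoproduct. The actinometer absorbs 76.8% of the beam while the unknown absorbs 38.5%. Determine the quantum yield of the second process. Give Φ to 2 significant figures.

Φ = 0.051

Photons absorbed by the actinometer: 7.70×10⁻⁷ / 0.219 = 3.516×10⁻⁶ mol.
Incident flux: 3.516×10⁻⁶ / 0.768 = 4.578×10⁻⁶ einstein.
Absorbed by unknown: 0.385 × 4.578×10⁻⁶ = 1.763×10⁻⁶ mol.
Φ(unknown) = 9.04×10⁻⁸ / 1.763×10⁻⁶ = 0.051.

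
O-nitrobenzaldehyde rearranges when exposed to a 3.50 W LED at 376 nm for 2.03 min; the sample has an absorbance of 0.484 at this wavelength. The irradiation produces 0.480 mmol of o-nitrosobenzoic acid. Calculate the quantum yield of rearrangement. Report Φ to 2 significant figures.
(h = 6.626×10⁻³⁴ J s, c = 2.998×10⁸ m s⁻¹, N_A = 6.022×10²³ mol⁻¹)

Φ = 0.53

Product: 0.480 mmol = 4.80×10⁻⁴ mol.
Photon energy at 376 nm: hc/λ = (6.626×10⁻³⁴)(2.998×10⁸)/(376×10⁻⁹) = 5.283×10⁻¹⁹ J.
Energy delivered: (3.50 W)(121.8 s) = 426.3 J.
Photons incident: 426.3 / 5.283×10⁻¹⁹ = 8.069×10²⁰, i.e. 8.069×10²⁰/6.022×10²³ = 0.001340 mol.
Fraction absorbed: 1 − 10^(−0.484) = 0.6719.
Photons absorbed: 0.6719 × 0.001340 = 9.003×10⁻⁴ mol.
Φ = 4.80×10⁻⁴ mol / 9.003×10⁻⁴ mol photons = 0.53.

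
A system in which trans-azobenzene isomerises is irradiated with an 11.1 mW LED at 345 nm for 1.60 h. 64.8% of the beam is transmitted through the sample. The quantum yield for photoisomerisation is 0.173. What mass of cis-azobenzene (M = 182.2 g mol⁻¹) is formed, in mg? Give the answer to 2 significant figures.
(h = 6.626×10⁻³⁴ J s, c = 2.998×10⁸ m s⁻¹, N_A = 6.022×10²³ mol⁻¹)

Photon energy at 345 nm: hc/λ = (6.626×10⁻³⁴)(2.998×10⁸)/(345×10⁻⁹) = 5.758×10⁻¹⁹ J.
Energy delivered: (11.1 mW)(5760 s) = 63.94 J.
Photons incident: 63.94 / 5.758×10⁻¹⁹ = 1.110×10²⁰, i.e. 1.110×10²⁰/6.022×10²³ = 1.843×10⁻⁴ mol.
Fraction absorbed: 1 − 64.8/100 = 0.3520.
Photons absorbed: 0.3520 × 1.843×10⁻⁴ = 6.487×10⁻⁵ mol.
Product: Φ × n_abs = 0.173 × 6.487×10⁻⁵ = 1.122×10⁻⁵ mol.
Mass: 1.122×10⁻⁵ × 182.2 = 0.002044 g = 2.0 mg.

2.0 mg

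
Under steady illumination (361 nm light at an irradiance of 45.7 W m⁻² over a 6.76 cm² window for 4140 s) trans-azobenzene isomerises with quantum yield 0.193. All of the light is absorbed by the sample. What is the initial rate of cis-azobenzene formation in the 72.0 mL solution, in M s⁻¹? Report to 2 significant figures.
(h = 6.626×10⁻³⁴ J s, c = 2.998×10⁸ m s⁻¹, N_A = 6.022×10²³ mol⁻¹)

2.5×10⁻⁷ M s⁻¹

Photon energy at 361 nm: hc/λ = (6.626×10⁻³⁴)(2.998×10⁸)/(361×10⁻⁹) = 5.503×10⁻¹⁹ J.
Energy delivered: (45.7 W m⁻²)(6.76×10⁻⁴ m²)(4140 s) = 127.9 J.
Photons incident: 127.9 / 5.503×10⁻¹⁹ = 2.324×10²⁰, i.e. 2.324×10²⁰/6.022×10²³ = 3.859×10⁻⁴ mol.
Product formed: 0.193 × 3.859×10⁻⁴ = 7.448×10⁻⁵ mol.
Rate: 7.448×10⁻⁵ mol / (4140 s × 0.072 L) = 2.5×10⁻⁷ M s⁻¹.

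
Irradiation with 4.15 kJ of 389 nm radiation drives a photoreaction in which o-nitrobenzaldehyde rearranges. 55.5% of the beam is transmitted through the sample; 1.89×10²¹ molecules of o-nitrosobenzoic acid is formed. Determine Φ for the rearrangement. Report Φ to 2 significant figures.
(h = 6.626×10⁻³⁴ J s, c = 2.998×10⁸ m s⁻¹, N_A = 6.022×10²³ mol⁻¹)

Φ = 0.52

Product: 1.89×10²¹ / 6.022×10²³ = 0.003138 mol.
Photon energy at 389 nm: hc/λ = (6.626×10⁻³⁴)(2.998×10⁸)/(389×10⁻⁹) = 5.107×10⁻¹⁹ J.
Incident energy: 4.15 kJ = 4150 J.
Photons incident: 4150 / 5.107×10⁻¹⁹ = 8.126×10²¹, i.e. 8.126×10²¹/6.022×10²³ = 0.01349 mol.
Fraction absorbed: 1 − 55.5/100 = 0.4450.
Photons absorbed: 0.4450 × 0.01349 = 0.006003 mol.
Φ = 0.003138 mol / 0.006003 mol photons = 0.52.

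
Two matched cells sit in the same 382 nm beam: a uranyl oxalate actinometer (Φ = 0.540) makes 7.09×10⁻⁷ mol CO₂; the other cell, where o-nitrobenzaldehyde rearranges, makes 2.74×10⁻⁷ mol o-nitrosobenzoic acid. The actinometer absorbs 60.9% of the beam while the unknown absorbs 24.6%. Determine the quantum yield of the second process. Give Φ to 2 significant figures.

Photons absorbed by the actinometer: 7.09×10⁻⁷ / 0.540 = 1.313×10⁻⁶ mol.
Incident flux: 1.313×10⁻⁶ / 0.609 = 2.156×10⁻⁶ einstein.
Absorbed by unknown: 0.246 × 2.156×10⁻⁶ = 5.304×10⁻⁷ mol.
Φ(unknown) = 2.74×10⁻⁷ / 5.304×10⁻⁷ = 0.52.

Φ = 0.52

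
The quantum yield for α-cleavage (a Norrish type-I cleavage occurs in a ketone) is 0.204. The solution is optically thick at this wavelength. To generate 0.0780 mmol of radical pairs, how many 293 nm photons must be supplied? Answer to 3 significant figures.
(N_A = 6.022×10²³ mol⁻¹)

Product: 0.0780 mmol = 7.80×10⁻⁵ mol.
Photons that must be absorbed: 7.80×10⁻⁵ / 0.204 = 3.824×10⁻⁴ mol.
Photon count: 3.824×10⁻⁴ × 6.022×10²³ = 2.30×10²⁰.

2.30×10²⁰ photons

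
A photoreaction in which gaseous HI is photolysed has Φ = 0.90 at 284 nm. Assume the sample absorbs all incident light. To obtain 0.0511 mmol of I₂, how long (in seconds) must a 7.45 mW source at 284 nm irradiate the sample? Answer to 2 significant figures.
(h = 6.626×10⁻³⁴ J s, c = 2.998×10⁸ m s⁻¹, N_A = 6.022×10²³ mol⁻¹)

Product: 0.0511 mmol = 5.11×10⁻⁵ mol.
Photons that must be absorbed: 5.11×10⁻⁵ / 0.90 = 5.678×10⁻⁵ mol.
Photon energy: hc/λ = 6.995×10⁻¹⁹ J; per mole, 4.212×10⁵ J mol⁻¹.
Energy required: 5.678×10⁻⁵ × 4.212×10⁵ = 23.92 J.
Time: 23.92 J / 0.00745 W = 3200 s.

t ≈ 3200 s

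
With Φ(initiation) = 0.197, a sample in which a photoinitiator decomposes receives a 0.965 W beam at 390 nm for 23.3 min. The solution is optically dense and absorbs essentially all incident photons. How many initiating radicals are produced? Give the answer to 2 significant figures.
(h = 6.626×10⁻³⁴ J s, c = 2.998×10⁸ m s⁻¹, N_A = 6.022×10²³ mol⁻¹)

Photon energy at 390 nm: hc/λ = (6.626×10⁻³⁴)(2.998×10⁸)/(390×10⁻⁹) = 5.094×10⁻¹⁹ J.
Energy delivered: (0.965 W)(1398 s) = 1349 J.
Photons incident: 1349 / 5.094×10⁻¹⁹ = 2.648×10²¹, i.e. 2.648×10²¹/6.022×10²³ = 0.004397 mol.
Product: Φ × n_abs = 0.197 × 0.004397 = 8.662×10⁻⁴ mol.
As a count: 8.662×10⁻⁴ × 6.022×10²³ = 5.2×10²⁰.

5.2×10²⁰ initiating radicals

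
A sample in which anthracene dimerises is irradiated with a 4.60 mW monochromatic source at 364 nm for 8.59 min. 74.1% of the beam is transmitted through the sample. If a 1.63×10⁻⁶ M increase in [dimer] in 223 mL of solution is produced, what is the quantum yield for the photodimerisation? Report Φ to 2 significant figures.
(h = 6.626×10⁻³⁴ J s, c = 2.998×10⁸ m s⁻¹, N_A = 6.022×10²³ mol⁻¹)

Product: (1.63×10⁻⁶ M)(0.223 L) = 3.635×10⁻⁷ mol.
Photon energy at 364 nm: hc/λ = (6.626×10⁻³⁴)(2.998×10⁸)/(364×10⁻⁹) = 5.457×10⁻¹⁹ J.
Energy delivered: (4.60 mW)(515.4 s) = 2.371 J.
Photons incident: 2.371 / 5.457×10⁻¹⁹ = 4.345×10¹⁸, i.e. 4.345×10¹⁸/6.022×10²³ = 7.215×10⁻⁶ mol.
Fraction absorbed: 1 − 74.1/100 = 0.2590.
Photons absorbed: 0.2590 × 7.215×10⁻⁶ = 1.869×10⁻⁶ mol.
Φ = 3.635×10⁻⁷ mol / 1.869×10⁻⁶ mol photons = 0.19.

Φ = 0.19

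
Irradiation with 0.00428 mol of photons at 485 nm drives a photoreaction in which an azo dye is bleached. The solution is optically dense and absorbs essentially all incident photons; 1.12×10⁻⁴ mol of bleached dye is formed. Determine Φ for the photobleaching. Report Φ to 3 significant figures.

Φ = 1.12×10⁻⁴ mol / 0.00428 mol photons = 0.0262.

Φ = 0.0262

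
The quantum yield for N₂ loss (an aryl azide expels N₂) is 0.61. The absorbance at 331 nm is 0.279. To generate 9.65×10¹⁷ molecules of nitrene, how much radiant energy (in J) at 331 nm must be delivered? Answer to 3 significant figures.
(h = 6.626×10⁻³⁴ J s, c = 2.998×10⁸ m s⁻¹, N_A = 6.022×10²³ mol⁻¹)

Product: 9.65×10¹⁷ / 6.022×10²³ = 1.602×10⁻⁶ mol.
Photons that must be absorbed: 1.602×10⁻⁶ / 0.61 = 2.626×10⁻⁶ mol.
Fraction absorbed: 1 − 10^(−0.279) = 0.4740.
Incident photons needed: 2.626×10⁻⁶ / 0.4740 = 5.540×10⁻⁶ mol.
Photon energy: hc/λ = 6.001×10⁻¹⁹ J; per mole, 3.614×10⁵ J mol⁻¹.
Energy required: 5.540×10⁻⁶ × 3.614×10⁵ = 2.00 J.

2.00 J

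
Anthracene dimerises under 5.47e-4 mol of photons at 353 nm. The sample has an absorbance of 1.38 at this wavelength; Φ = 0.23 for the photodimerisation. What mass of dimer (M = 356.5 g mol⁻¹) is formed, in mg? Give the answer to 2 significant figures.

Fraction absorbed: 1 − 10^(−1.38) = 0.9583.
Photons absorbed: 0.9583 × 5.47e-4 = 5.242e-4 mol.
Product: Φ × n_abs = 0.23 × 5.242e-4 = 1.206e-4 mol.
Mass: 1.206e-4 × 356.5 = 0.04299 g = 43 mg.

43 mg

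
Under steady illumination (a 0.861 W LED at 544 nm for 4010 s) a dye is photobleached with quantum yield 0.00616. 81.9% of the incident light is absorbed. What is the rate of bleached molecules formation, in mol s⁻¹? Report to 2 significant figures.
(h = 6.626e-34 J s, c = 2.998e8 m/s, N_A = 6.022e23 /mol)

Photon energy at 544 nm: hc/λ = (6.626e-34)(2.998e8)/(544e-9) = 3.652e-19 J.
Energy delivered: (0.861 W)(4010 s) = 3453 J.
Photons incident: 3453 / 3.652e-19 = 9.455e21, i.e. 9.455e21/6.022e23 = 0.01570 mol.
Photons absorbed: 0.819 × 0.01570 = 0.01286 mol.
Product formed: 0.00616 × 0.01286 = 7.922e-5 mol.
Rate: 7.922e-5 / 4010 s = 2.0e-8 mol s⁻¹.

2.0e-8 mol s⁻¹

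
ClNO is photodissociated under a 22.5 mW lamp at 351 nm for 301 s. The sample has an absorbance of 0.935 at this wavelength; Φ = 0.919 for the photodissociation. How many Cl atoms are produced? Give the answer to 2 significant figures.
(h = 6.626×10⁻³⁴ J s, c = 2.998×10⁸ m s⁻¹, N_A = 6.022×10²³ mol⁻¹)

9.7×10¹⁸ atoms

Photon energy at 351 nm: hc/λ = (6.626×10⁻³⁴)(2.998×10⁸)/(351×10⁻⁹) = 5.659×10⁻¹⁹ J.
Energy delivered: (22.5 mW)(301 s) = 6.773 J.
Photons incident: 6.773 / 5.659×10⁻¹⁹ = 1.197×10¹⁹, i.e. 1.197×10¹⁹/6.022×10²³ = 1.988×10⁻⁵ mol.
Fraction absorbed: 1 − 10^(−0.935) = 0.8839.
Photons absorbed: 0.8839 × 1.988×10⁻⁵ = 1.757×10⁻⁵ mol.
Product: Φ × n_abs = 0.919 × 1.757×10⁻⁵ = 1.615×10⁻⁵ mol.
As a count: 1.615×10⁻⁵ × 6.022×10²³ = 9.7×10¹⁸.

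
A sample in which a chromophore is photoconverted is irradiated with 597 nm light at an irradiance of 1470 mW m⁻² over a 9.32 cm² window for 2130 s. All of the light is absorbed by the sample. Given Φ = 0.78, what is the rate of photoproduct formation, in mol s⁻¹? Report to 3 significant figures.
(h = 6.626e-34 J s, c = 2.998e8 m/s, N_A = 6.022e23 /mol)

5.33e-9 mol s⁻¹

Photon energy at 597 nm: hc/λ = (6.626e-34)(2.998e8)/(597e-9) = 3.327e-19 J.
Energy delivered: (1470 mW m⁻²)(9.32e-4 m²)(2130 s) = 2.918 J.
Photons incident: 2.918 / 3.327e-19 = 8.771e18, i.e. 8.771e18/6.022e23 = 1.456e-5 mol.
Product formed: 0.78 × 1.456e-5 = 1.136e-5 mol.
Rate: 1.136e-5 / 2130 s = 5.33e-9 mol s⁻¹.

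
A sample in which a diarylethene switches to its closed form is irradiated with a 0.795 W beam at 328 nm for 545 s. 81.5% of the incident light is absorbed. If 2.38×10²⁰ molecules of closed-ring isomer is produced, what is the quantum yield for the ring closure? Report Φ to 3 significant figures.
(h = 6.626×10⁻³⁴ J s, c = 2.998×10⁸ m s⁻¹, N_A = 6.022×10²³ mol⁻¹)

Product: 2.38×10²⁰ / 6.022×10²³ = 3.952×10⁻⁴ mol.
Photon energy at 328 nm: hc/λ = (6.626×10⁻³⁴)(2.998×10⁸)/(328×10⁻⁹) = 6.056×10⁻¹⁹ J.
Energy delivered: (0.795 W)(545 s) = 433.3 J.
Photons incident: 433.3 / 6.056×10⁻¹⁹ = 7.155×10²⁰, i.e. 7.155×10²⁰/6.022×10²³ = 0.001188 mol.
Photons absorbed: 0.815 × 0.001188 = 9.682×10⁻⁴ mol.
Φ = 3.952×10⁻⁴ mol / 9.682×10⁻⁴ mol photons = 0.408.

Φ = 0.408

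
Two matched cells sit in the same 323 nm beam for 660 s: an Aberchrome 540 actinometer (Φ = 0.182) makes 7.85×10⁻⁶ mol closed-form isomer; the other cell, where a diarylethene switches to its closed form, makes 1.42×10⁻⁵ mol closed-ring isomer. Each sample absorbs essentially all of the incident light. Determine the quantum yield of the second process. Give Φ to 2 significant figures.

Φ = 0.33

Photons absorbed by the actinometer: 7.85×10⁻⁶ / 0.182 = 4.313×10⁻⁵ mol.
Φ(unknown) = 1.42×10⁻⁵ / 4.313×10⁻⁵ = 0.33.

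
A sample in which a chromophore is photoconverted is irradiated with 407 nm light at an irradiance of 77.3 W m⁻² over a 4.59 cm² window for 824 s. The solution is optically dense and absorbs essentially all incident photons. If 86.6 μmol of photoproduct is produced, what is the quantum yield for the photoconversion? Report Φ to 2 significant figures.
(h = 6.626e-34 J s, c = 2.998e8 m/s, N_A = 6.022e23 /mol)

Product: 86.6 μmol = 8.66e-5 mol.
Photon energy at 407 nm: hc/λ = (6.626e-34)(2.998e8)/(407e-9) = 4.881e-19 J.
Energy delivered: (77.3 W m⁻²)(4.59e-4 m²)(824 s) = 29.24 J.
Photons incident: 29.24 / 4.881e-19 = 5.991e19, i.e. 5.991e19/6.022e23 = 9.949e-5 mol.
Φ = 8.66e-5 mol / 9.949e-5 mol photons = 0.87.

Φ = 0.87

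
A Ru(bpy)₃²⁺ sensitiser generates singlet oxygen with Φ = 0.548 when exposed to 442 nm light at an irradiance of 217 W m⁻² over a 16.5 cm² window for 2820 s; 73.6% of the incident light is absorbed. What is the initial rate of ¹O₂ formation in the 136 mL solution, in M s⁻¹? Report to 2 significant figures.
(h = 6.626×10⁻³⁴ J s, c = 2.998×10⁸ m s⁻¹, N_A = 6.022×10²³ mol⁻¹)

3.9×10⁻⁶ M s⁻¹

Photon energy at 442 nm: hc/λ = (6.626×10⁻³⁴)(2.998×10⁸)/(442×10⁻⁹) = 4.494×10⁻¹⁹ J.
Energy delivered: (217 W m⁻²)(16.5×10⁻⁴ m²)(2820 s) = 1010 J.
Photons incident: 1010 / 4.494×10⁻¹⁹ = 2.247×10²¹, i.e. 2.247×10²¹/6.022×10²³ = 0.003731 mol.
Photons absorbed: 0.736 × 0.003731 = 0.002746 mol.
Product formed: 0.548 × 0.002746 = 0.001505 mol.
Rate: 0.001505 mol / (2820 s × 0.136 L) = 3.9×10⁻⁶ M s⁻¹.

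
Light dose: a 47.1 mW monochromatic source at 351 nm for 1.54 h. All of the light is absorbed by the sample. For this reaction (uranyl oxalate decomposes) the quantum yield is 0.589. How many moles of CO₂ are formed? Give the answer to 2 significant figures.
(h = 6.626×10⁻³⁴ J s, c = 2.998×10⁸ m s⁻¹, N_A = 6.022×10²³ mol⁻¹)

Photon energy at 351 nm: hc/λ = (6.626×10⁻³⁴)(2.998×10⁸)/(351×10⁻⁹) = 5.659×10⁻¹⁹ J.
Energy delivered: (47.1 mW)(5544 s) = 261.1 J.
Photons incident: 261.1 / 5.659×10⁻¹⁹ = 4.614×10²⁰, i.e. 4.614×10²⁰/6.022×10²³ = 7.662×10⁻⁴ mol.
Product: Φ × n_abs = 0.589 × 7.662×10⁻⁴ = 4.513×10⁻⁴ mol.

4.5×10⁻⁴ mol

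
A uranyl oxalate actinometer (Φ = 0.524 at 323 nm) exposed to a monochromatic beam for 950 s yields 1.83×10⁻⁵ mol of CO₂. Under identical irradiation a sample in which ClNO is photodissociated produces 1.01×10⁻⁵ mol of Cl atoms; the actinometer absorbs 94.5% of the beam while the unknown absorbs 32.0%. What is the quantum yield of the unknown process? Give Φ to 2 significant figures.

Φ = 0.85

Photons absorbed by the actinometer: 1.83×10⁻⁵ / 0.524 = 3.492×10⁻⁵ mol.
Incident flux: 3.492×10⁻⁵ / 0.945 = 3.695×10⁻⁵ einstein.
Absorbed by unknown: 0.320 × 3.695×10⁻⁵ = 1.182×10⁻⁵ mol.
Φ(unknown) = 1.01×10⁻⁵ / 1.182×10⁻⁵ = 0.85.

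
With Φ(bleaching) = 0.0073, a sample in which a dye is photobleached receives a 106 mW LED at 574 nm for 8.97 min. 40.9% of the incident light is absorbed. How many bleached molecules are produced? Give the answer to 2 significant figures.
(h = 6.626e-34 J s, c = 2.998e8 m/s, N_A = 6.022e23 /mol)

Photon energy at 574 nm: hc/λ = (6.626e-34)(2.998e8)/(574e-9) = 3.461e-19 J.
Energy delivered: (106 mW)(538.2 s) = 57.05 J.
Photons incident: 57.05 / 3.461e-19 = 1.648e20, i.e. 1.648e20/6.022e23 = 2.737e-4 mol.
Photons absorbed: 0.409 × 2.737e-4 = 1.119e-4 mol.
Product: Φ × n_abs = 0.0073 × 1.119e-4 = 8.169e-7 mol.
As a count: 8.169e-7 × 6.022e23 = 4.9e17.

4.9e17 bleached molecules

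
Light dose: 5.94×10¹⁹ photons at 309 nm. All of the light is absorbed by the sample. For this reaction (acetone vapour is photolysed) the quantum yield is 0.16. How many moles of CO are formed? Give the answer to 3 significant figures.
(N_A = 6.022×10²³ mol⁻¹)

Moles of photons: 5.94×10¹⁹ / 6.022×10²³ = 9.864×10⁻⁵ mol.
Product: Φ × n_abs = 0.16 × 9.864×10⁻⁵ = 1.578×10⁻⁵ mol.

1.58×10⁻⁵ mol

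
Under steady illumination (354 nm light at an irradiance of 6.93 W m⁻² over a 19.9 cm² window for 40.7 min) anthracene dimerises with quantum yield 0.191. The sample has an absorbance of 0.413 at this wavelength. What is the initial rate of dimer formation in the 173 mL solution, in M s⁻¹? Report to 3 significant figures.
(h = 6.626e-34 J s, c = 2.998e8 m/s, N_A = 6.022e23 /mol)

2.76e-8 M s⁻¹

Photon energy at 354 nm: hc/λ = (6.626e-34)(2.998e8)/(354e-9) = 5.612e-19 J.
Energy delivered: (6.93 W m⁻²)(19.9e-4 m²)(2442 s) = 33.68 J.
Photons incident: 33.68 / 5.612e-19 = 6.001e19, i.e. 6.001e19/6.022e23 = 9.965e-5 mol.
Fraction absorbed: 1 − 10^(−0.413) = 0.6136.
Photons absorbed: 0.6136 × 9.965e-5 = 6.115e-5 mol.
Product formed: 0.191 × 6.115e-5 = 1.168e-5 mol.
Rate: 1.168e-5 mol / (2442 s × 0.173 L) = 2.76e-8 M s⁻¹.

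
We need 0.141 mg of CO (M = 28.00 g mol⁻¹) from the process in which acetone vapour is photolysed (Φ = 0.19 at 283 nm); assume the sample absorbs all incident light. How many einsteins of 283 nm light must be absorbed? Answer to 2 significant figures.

2.7×10⁻⁵ einstein

Product: 0.141 mg / 28.00 g mol⁻¹ = 5.036×10⁻⁶ mol.
Photons that must be absorbed: 5.036×10⁻⁶ / 0.19 = 2.651×10⁻⁵ mol.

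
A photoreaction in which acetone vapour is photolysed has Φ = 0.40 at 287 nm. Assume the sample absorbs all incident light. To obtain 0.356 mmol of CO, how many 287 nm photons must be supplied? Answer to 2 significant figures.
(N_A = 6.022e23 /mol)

5.4e20 photons

Product: 0.356 mmol = 3.56e-4 mol.
Photons that must be absorbed: 3.56e-4 / 0.40 = 8.900e-4 mol.
Photon count: 8.900e-4 × 6.022e23 = 5.4e20.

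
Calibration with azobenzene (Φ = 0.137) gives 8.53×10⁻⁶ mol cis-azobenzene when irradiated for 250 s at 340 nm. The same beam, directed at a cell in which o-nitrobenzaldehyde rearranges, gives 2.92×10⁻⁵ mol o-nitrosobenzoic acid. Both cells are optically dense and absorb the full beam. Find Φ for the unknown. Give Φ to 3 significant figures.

Photons absorbed by the actinometer: 8.53×10⁻⁶ / 0.137 = 6.226×10⁻⁵ mol.
Φ(unknown) = 2.92×10⁻⁵ / 6.226×10⁻⁵ = 0.469.

Φ = 0.469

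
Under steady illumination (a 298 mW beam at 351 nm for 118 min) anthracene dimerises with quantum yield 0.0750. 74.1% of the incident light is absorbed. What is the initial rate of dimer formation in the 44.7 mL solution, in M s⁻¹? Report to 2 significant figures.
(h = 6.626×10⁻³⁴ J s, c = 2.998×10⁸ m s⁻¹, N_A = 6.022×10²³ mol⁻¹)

1.1×10⁻⁶ M s⁻¹

Photon energy at 351 nm: hc/λ = (6.626×10⁻³⁴)(2.998×10⁸)/(351×10⁻⁹) = 5.659×10⁻¹⁹ J.
Energy delivered: (298 mW)(7080 s) = 2110 J.
Photons incident: 2110 / 5.659×10⁻¹⁹ = 3.729×10²¹, i.e. 3.729×10²¹/6.022×10²³ = 0.006192 mol.
Photons absorbed: 0.741 × 0.006192 = 0.004588 mol.
Product formed: 0.0750 × 0.004588 = 3.441×10⁻⁴ mol.
Rate: 3.441×10⁻⁴ mol / (7080 s × 0.0447 L) = 1.1×10⁻⁶ M s⁻¹.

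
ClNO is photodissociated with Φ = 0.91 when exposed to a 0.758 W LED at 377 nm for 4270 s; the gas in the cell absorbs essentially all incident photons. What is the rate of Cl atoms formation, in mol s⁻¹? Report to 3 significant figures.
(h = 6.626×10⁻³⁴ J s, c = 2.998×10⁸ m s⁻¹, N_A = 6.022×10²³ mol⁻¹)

Photon energy at 377 nm: hc/λ = (6.626×10⁻³⁴)(2.998×10⁸)/(377×10⁻⁹) = 5.269×10⁻¹⁹ J.
Energy delivered: (0.758 W)(4270 s) = 3237 J.
Photons incident: 3237 / 5.269×10⁻¹⁹ = 6.143×10²¹, i.e. 6.143×10²¹/6.022×10²³ = 0.01020 mol.
Product formed: 0.91 × 0.01020 = 0.009282 mol.
Rate: 0.009282 / 4270 s = 2.17×10⁻⁶ mol s⁻¹.

2.17×10⁻⁶ mol s⁻¹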